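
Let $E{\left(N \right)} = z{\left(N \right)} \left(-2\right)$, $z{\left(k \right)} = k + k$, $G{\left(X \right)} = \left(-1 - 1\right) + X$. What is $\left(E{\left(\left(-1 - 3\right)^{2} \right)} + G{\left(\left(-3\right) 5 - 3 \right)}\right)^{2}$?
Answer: $7056$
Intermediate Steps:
$G{\left(X \right)} = -2 + X$
$z{\left(k \right)} = 2 k$
$E{\left(N \right)} = - 4 N$ ($E{\left(N \right)} = 2 N \left(-2\right) = - 4 N$)
$\left(E{\left(\left(-1 - 3\right)^{2} \right)} + G{\left(\left(-3\right) 5 - 3 \right)}\right)^{2} = \left(- 4 \left(-1 - 3\right)^{2} - 20\right)^{2} = \left(- 4 \left(-4\right)^{2} - 20\right)^{2} = \left(\left(-4\right) 16 - 20\right)^{2} = \left(-64 - 20\right)^{2} = \left(-84\right)^{2} = 7056$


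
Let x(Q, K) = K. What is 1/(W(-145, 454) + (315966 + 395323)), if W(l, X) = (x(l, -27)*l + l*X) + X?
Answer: 1/649828 ≈ 1.5389e-6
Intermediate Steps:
W(l, X) = X - 27*l + X*l (W(l, X) = (-27*l + l*X) + X = (-27*l + X*l) + X = X - 27*l + X*l)
1/(W(-145, 454) + (315966 + 395323)) = 1/((454 - 27*(-145) + 454*(-145)) + (315966 + 395323)) = 1/((454 + 3915 - 65830) + 711289) = 1/(-61461 + 711289) = 1/649828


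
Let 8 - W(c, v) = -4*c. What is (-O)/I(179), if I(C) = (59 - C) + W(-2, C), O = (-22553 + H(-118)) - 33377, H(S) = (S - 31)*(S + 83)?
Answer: -3381/8 ≈ -422.63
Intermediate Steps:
W(c, v) = 8 + 4*c (W(c, v) = 8 - (-4)*c = 8 + 4*c)
H(S) = (-31 + S)*(83 + S)
O = -50715 (O = (-22553 + (-2573 + (-118)² + 52*(-118))) - 33377 = (-22553 + (-2573 + 13924 - 6136)) - 33377 = (-22553 + 5215) - 33377 = -17338 - 33377 = -50715)
I(C) = 59 - C (I(C) = (59 - C) + (8 + 4*(-2)) = (59 - C) + (8 - 8) = (59 - C) + 0 = 59 - C)
(-O)/I(179) = (-1*(-50715))/(59 - 1*179) = 50715/(59 - 179) = 50715/(-120) = 50715*(-1/120) = -3381/8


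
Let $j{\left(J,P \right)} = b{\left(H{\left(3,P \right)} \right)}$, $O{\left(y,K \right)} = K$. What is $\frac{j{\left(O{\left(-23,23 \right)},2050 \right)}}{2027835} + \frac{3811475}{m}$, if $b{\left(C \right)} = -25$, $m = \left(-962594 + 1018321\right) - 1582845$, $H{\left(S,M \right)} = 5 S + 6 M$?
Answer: $- \frac{1545816116915}{619348665906} \approx -2.4959$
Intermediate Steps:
$m = -1527118$ ($m = 55727 - 1582845 = -1527118$)
$j{\left(J,P \right)} = -25$
$\frac{j{\left(O{\left(-23,23 \right)},2050 \right)}}{2027835} + \frac{3811475}{m} = - \frac{25}{2027835} + \frac{3811475}{-1527118} = \left(-25\right) \frac{1}{2027835} + 3811475 \left(- \frac{1}{1527118}\right) = - \frac{5}{405567} - \frac{3811475}{1527118} = - \frac{1545816116915}{619348665906}$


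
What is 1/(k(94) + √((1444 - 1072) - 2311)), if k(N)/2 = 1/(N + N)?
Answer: 94/17133005 - 8836*I*√1939/17133005 ≈ 5.4865e-6 - 0.02271*I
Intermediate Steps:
k(N) = 1/N (k(N) = 2/(N + N) = 2/((2*N)) = 2*(1/(2*N)) = 1/N)
1/(k(94) + √((1444 - 1072) - 2311)) = 1/(1/94 + √((1444 - 1072) - 2311)) = 1/(1/94 + √(372 - 2311)) = 1/(1/94 + √(-1939)) = 1/(1/94 + I*√1939)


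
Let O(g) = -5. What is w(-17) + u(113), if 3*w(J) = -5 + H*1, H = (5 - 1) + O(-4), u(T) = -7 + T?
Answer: 104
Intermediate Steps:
H = -1 (H = (5 - 1) - 5 = 4 - 5 = -1)
w(J) = -2 (w(J) = (-5 - 1*1)/3 = (-5 - 1)/3 = (⅓)*(-6) = -2)
w(-17) + u(113) = -2 + (-7 + 113) = -2 + 106 = 104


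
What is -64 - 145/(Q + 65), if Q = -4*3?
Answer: -3537/53 ≈ -66.736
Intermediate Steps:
Q = -12
-64 - 145/(Q + 65) = -64 - 145/(-12 + 65) = -64 - 145/53 = -3537/53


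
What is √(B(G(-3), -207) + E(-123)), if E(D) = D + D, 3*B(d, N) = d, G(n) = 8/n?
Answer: I*√2222/3 ≈ 15.713*I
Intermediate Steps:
B(d, N) = d/3
E(D) = 2*D
√(B(G(-3), -207) + E(-123)) = √((8/(-3))/3 + 2*(-123)) = √((8*(-⅓))/3 - 246) = √((⅓)*(-8/3) - 246) = √(-8/9 - 246) = √(-2222/9) = I*√2222/3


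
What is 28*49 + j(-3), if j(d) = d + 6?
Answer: 1375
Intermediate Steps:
j(d) = 6 + d
28*49 + j(-3) = 28*49 + (6 - 3) = 1372 + 3 = 1375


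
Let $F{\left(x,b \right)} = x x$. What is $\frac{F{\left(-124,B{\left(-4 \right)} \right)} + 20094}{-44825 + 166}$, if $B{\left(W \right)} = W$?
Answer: $- \frac{35470}{44659} \approx -0.79424$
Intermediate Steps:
$F{\left(x,b \right)} = x^{2}$
$\frac{F{\left(-124,B{\left(-4 \right)} \right)} + 20094}{-44825 + 166} = \frac{\left(-124\right)^{2} + 20094}{-44825 + 166} = \frac{15376 + 20094}{-44659} = 35470 \left(- \frac{1}{44659}\right) = - \frac{35470}{44659}$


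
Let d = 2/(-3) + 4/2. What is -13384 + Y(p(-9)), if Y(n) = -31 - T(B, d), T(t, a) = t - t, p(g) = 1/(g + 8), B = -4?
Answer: -13415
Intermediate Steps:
d = 4/3 (d = 2*(-⅓) + 4*(½) = -⅔ + 2 = 4/3 ≈ 1.3333)
p(g) = 1/(8 + g)
T(t, a) = 0
Y(n) = -31 (Y(n) = -31 - 1*0 = -31 + 0 = -31)
-13384 + Y(p(-9)) = -13384 - 31 = -13415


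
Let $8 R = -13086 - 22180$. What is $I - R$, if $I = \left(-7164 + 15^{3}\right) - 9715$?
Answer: $- \frac{36383}{4} \approx -9095.8$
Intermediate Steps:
$R = - \frac{17633}{4}$ ($R = \frac{-13086 - 22180}{8} = \frac{1}{8} \left(-35266\right) = - \frac{17633}{4} \approx -4408.3$)
$I = -13504$ ($I = \left(-7164 + 3375\right) - 9715 = -3789 - 9715 = -13504$)
$I - R = -13504 - - \frac{17633}{4} = -13504 + \frac{17633}{4} = - \frac{36383}{4}$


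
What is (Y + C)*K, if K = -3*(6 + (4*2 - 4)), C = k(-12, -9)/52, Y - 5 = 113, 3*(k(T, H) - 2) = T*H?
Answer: -46305/13 ≈ -3561.9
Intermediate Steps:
k(T, H) = 2 + H*T/3 (k(T, H) = 2 + (T*H)/3 = 2 + (H*T)/3 = 2 + H*T/3)
Y = 118 (Y = 5 + 113 = 118)
C = 19/26 (C = (2 + (⅓)*(-9)*(-12))/52 = (2 + 36)*(1/52) = 38*(1/52) = 19/26 ≈ 0.73077)
K = -30 (K = -3*(6 + (8 - 4)) = -3*(6 + 4) = -3*10 = -30)
(Y + C)*K = (118 + 19/26)*(-30) = (3087/26)*(-30) = -46305/13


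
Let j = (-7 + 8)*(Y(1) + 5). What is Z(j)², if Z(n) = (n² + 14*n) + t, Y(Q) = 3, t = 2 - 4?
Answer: 30276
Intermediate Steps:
t = -2
j = 8 (j = (-7 + 8)*(3 + 5) = 1*8 = 8)
Z(n) = -2 + n² + 14*n (Z(n) = (n² + 14*n) - 2 = -2 + n² + 14*n)
Z(j)² = (-2 + 8² + 14*8)² = (-2 + 64 + 112)² = 174² = 30276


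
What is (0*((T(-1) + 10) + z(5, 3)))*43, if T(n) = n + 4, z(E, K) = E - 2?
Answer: 0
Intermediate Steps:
z(E, K) = -2 + E
T(n) = 4 + n
(0*((T(-1) + 10) + z(5, 3)))*43 = (0*(((4 - 1) + 10) + (-2 + 5)))*43 = (0*((3 + 10) + 3))*43 = (0*(13 + 3))*43 = (0*16)*43 = 0*43 = 0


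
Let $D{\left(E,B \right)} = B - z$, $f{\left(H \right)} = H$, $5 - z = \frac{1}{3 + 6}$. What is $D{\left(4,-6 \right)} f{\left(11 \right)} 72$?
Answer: $-8624$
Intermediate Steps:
$z = \frac{44}{9}$ ($z = 5 - \frac{1}{3 + 6} = 5 - \frac{1}{9} = \frac{44}{9} \approx 4.8889$)
$D{\left(E,B \right)} = - \frac{44}{9} + B$ ($D{\left(E,B \right)} = B - \frac{44}{9} = - \frac{44}{9} + B$)
$D{\left(4,-6 \right)} f{\left(11 \right)} 72 = \left(- \frac{44}{9} - 6\right) 11 \cdot 72 = \left(- \frac{98}{9}\right) 11 \cdot 72 = \left(- \frac{1078}{9}\right) 72 = -8624$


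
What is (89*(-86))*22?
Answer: -168388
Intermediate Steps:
(89*(-86))*22 = -7654*22 = -168388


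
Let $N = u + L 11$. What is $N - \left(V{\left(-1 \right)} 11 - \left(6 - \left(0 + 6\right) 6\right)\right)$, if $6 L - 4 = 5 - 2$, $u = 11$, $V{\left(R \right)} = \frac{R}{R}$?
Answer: $- \frac{103}{6} \approx -17.167$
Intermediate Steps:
$V{\left(R \right)} = 1$
$L = \frac{7}{6}$ ($L = \frac{2}{3} + \frac{5 - 2}{6} = \frac{2}{3} + \frac{1}{6} \cdot 3 = \frac{2}{3} + \frac{1}{2} = \frac{7}{6} \approx 1.1667$)
$N = \frac{143}{6}$ ($N = 11 + \frac{7}{6} \cdot 11 = 11 + \frac{77}{6} = \frac{143}{6} \approx 23.833$)
$N - \left(V{\left(-1 \right)} 11 - \left(6 - \left(0 + 6\right) 6\right)\right) = \frac{143}{6} - \left(1 \cdot 11 - \left(6 - \left(0 + 6\right) 6\right)\right) = \frac{143}{6} - \left(11 + \left(6 \cdot 6 - 6\right)\right) = \frac{143}{6} - \left(11 + \left(36 - 6\right)\right) = \frac{143}{6} - \left(11 + 30\right) = \frac{143}{6} - 41 = - \frac{103}{6}$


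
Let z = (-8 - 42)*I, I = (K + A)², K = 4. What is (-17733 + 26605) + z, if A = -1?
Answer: 8422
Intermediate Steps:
I = 9 (I = (4 - 1)² = 3² = 9)
z = -450 (z = (-8 - 42)*9 = -50*9 = -450)
(-17733 + 26605) + z = (-17733 + 26605) - 450 = 8872 - 450 = 8422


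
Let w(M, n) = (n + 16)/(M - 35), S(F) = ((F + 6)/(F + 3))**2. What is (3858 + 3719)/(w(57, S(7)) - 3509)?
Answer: -16669400/7718031 ≈ -2.1598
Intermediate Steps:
S(F) = (6 + F)**2/(3 + F)**2 (S(F) = ((6 + F)/(3 + F))**2 = (6 + F)**2/(3 + F)**2)
w(M, n) = (16 + n)/(-35 + M)
(3858 + 3719)/(w(57, S(7)) - 3509) = (3858 + 3719)/((16 + (6 + 7)**2/(3 + 7)**2)/(-35 + 57) - 3509) = 7577/((16 + 13**2/10**2)/22 - 3509) = 7577/((16 + (1/100)*169)/22 - 3509) = 7577/((16 + 169/100)/22 - 3509) = 7577/((1/22)*(1769/100) - 3509) = 7577/(1769/2200 - 3509) = 7577/(-7718031/2200) = 7577*(-2200/7718031) = -16669400/7718031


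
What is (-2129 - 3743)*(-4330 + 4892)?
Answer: -3300064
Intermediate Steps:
(-2129 - 3743)*(-4330 + 4892) = -5872*562 = -3300064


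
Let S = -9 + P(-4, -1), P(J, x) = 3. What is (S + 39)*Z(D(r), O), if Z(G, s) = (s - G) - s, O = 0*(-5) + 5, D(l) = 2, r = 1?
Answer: -66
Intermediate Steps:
O = 5 (O = 0 + 5 = 5)
Z(G, s) = -G
S = -6 (S = -9 + 3 = -6)
(S + 39)*Z(D(r), O) = (-6 + 39)*(-1*2) = 33*(-2) = -66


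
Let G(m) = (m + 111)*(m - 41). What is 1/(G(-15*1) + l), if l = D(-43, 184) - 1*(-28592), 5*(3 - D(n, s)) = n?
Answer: 5/116138 ≈ 4.3052e-5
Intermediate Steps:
D(n, s) = 3 - n/5
l = 143018/5 (l = (3 - 1/5*(-43)) - 1*(-28592) = (3 + 43/5) + 28592 = 58/5 + 28592 = 143018/5 ≈ 28604.)
G(m) = (-41 + m)*(111 + m) (G(m) = (111 + m)*(-41 + m) = (-41 + m)*(111 + m))
1/(G(-15*1) + l) = 1/((-4551 + (-15*1)**2 + 70*(-15*1)) + 143018/5) = 1/((-4551 + (-15)**2 + 70*(-15)) + 143018/5) = 1/((-4551 + 225 - 1050) + 143018/5) = 1/(-5376 + 143018/5) = 1/(116138/5) = 5/116138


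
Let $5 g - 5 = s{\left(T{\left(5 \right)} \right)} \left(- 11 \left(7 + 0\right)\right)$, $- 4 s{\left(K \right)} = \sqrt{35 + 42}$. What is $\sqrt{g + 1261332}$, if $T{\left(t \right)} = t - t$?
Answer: $\frac{\sqrt{126133300 + 385 \sqrt{77}}}{10} \approx 1123.1$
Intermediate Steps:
$T{\left(t \right)} = 0$
$s{\left(K \right)} = - \frac{\sqrt{77}}{4}$ ($s{\left(K \right)} = - \frac{\sqrt{35 + 42}}{4} = - \frac{\sqrt{77}}{4}$)
$g = 1 + \frac{77 \sqrt{77}}{20}$ ($g = 1 + \frac{- \frac{\sqrt{77}}{4} \left(- 11 \left(7 + 0\right)\right)}{5} = 1 + \frac{- \frac{\sqrt{77}}{4} \left(\left(-11\right) 7\right)}{5} = 1 + \frac{- \frac{\sqrt{77}}{4} \left(-77\right)}{5} = 1 + \frac{\frac{77}{4} \sqrt{77}}{5} = 1 + \frac{77 \sqrt{77}}{20} \approx 34.784$)
$\sqrt{g + 1261332} = \sqrt{\left(1 + \frac{77 \sqrt{77}}{20}\right) + 1261332} = \sqrt{1261333 + \frac{77 \sqrt{77}}{20}}$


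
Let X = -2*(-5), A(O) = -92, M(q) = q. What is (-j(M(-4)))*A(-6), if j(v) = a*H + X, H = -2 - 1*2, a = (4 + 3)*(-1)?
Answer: 3496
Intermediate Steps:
X = 10
a = -7 (a = 7*(-1) = -7)
H = -4 (H = -2 - 2 = -4)
j(v) = 38 (j(v) = -7*(-4) + 10 = 28 + 10 = 38)
(-j(M(-4)))*A(-6) = -1*38*(-92) = -38*(-92) = 3496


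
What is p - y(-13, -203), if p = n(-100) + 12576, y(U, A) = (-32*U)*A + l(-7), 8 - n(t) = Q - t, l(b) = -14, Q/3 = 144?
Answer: 96514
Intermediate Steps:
Q = 432 (Q = 3*144 = 432)
n(t) = -424 + t (n(t) = 8 - (432 - t) = 8 + (-432 + t) = -424 + t)
y(U, A) = -14 - 32*A*U (y(U, A) = (-32*U)*A - 14 = -32*A*U - 14 = -14 - 32*A*U)
p = 12052 (p = (-424 - 100) + 12576 = -524 + 12576 = 12052)
p - y(-13, -203) = 12052 - (-14 - 32*(-203)*(-13)) = 12052 - (-14 - 84448) = 12052 - 1*(-84462) = 12052 + 84462 = 96514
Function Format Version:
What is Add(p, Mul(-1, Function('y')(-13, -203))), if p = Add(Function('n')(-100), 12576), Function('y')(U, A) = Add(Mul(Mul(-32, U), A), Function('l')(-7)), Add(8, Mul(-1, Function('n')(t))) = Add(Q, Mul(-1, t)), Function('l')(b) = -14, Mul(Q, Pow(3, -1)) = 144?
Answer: 96514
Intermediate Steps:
Q = 432 (Q = Mul(3, 144) = 432)
Function('n')(t) = Add(-424, t) (Function('n')(t) = Add(8, Mul(-1, Add(432, Mul(-1, t)))) = Add(8, Add(-432, t)) = Add(-424, t))
Function('y')(U, A) = Add(-14, Mul(-32, A, U)) (Function('y')(U, A) = Add(Mul(Mul(-32, U), A), -14) = Add(Mul(-32, A, U), -14) = Add(-14, Mul(-32, A, U)))
p = 12052 (p = Add(Add(-424, -100), 12576) = Add(-524, 12576) = 12052)
Add(p, Mul(-1, Function('y')(-13, -203))) = Add(12052, Mul(-1, Add(-14, Mul(-32, -203, -13)))) = Add(12052, Mul(-1, Add(-14, -84448))) = Add(12052, Mul(-1, -84462)) = Add(12052, 84462) = 96514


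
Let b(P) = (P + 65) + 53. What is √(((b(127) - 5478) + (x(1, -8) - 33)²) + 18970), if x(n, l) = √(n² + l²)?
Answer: √(14891 - 66*√65) ≈ 119.83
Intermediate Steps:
x(n, l) = √(l² + n²)
b(P) = 118 + P (b(P) = (65 + P) + 53 = 118 + P)
√(((b(127) - 5478) + (x(1, -8) - 33)²) + 18970) = √((((118 + 127) - 5478) + (√((-8)² + 1²) - 33)²) + 18970) = √(((245 - 5478) + (√(64 + 1) - 33)²) + 18970) = √((-5233 + (√65 - 33)²) + 18970) = √((-5233 + (-33 + √65)²) + 18970) = √(13737 + (-33 + √65)²)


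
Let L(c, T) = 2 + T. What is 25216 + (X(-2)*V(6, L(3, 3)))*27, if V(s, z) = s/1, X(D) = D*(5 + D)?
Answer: 24244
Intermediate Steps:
V(s, z) = s (V(s, z) = s*1 = s)
25216 + (X(-2)*V(6, L(3, 3)))*27 = 25216 + (-2*(5 - 2)*6)*27 = 25216 + (-2*3*6)*27 = 25216 - 6*6*27 = 25216 - 36*27 = 25216 - 972 = 24244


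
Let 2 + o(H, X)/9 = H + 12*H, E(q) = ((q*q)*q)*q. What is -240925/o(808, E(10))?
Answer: -240925/94518 ≈ -2.5490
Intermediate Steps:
E(q) = q⁴ (E(q) = (q²*q)*q = q³*q = q⁴)
o(H, X) = -18 + 117*H (o(H, X) = -18 + 9*(H + 12*H) = -18 + 9*(13*H) = -18 + 117*H)
-240925/o(808, E(10)) = -240925/(-18 + 117*808) = -240925/(-18 + 94536) = -240925/94518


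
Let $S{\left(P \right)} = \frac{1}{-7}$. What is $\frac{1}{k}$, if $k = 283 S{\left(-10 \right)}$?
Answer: $- \frac{7}{283} \approx -0.024735$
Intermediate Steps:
$S{\left(P \right)} = - \frac{1}{7}$
$k = - \frac{283}{7}$ ($k = 283 \left(- \frac{1}{7}\right) = - \frac{283}{7} \approx -40.429$)
$\frac{1}{k} = \frac{1}{- \frac{283}{7}} = - \frac{7}{283}$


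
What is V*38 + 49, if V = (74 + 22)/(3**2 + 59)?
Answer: 1745/17 ≈ 102.65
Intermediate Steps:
V = 24/17 (V = 96/(9 + 59) = 96/68 = 96*(1/68) = 24/17 ≈ 1.4118)
V*38 + 49 = (24/17)*38 + 49 = 912/17 + 49 = 1745/17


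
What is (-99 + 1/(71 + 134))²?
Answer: 411846436/42025 ≈ 9800.0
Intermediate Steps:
(-99 + 1/(71 + 134))² = (-99 + 1/205)² = (-20294/205)² = 411846436/42025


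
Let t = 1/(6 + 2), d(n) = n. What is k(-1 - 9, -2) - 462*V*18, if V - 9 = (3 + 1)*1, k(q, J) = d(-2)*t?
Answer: -432433/4 ≈ -1.0811e+5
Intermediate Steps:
t = ⅛ (t = 1/8 = ⅛ ≈ 0.12500)
k(q, J) = -¼ (k(q, J) = -2*⅛ = -¼)
V = 13 (V = 9 + (3 + 1)*1 = 9 + 4*1 = 9 + 4 = 13)
k(-1 - 9, -2) - 462*V*18 = -¼ - 6006*18 = -¼ - 462*234 = -¼ - 108108 = -432433/4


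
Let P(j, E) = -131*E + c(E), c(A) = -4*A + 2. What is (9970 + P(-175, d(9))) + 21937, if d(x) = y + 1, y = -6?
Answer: 32584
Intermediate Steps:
d(x) = -5 (d(x) = -6 + 1 = -5)
c(A) = 2 - 4*A
P(j, E) = 2 - 135*E (P(j, E) = -131*E + (2 - 4*E) = 2 - 135*E)
(9970 + P(-175, d(9))) + 21937 = (9970 + (2 - 135*(-5))) + 21937 = (9970 + (2 + 675)) + 21937 = (9970 + 677) + 21937 = 10647 + 21937 = 32584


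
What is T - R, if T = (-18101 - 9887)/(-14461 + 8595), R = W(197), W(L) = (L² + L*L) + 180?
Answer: -228167540/2933 ≈ -77793.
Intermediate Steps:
W(L) = 180 + 2*L² (W(L) = (L² + L²) + 180 = 2*L² + 180 = 180 + 2*L²)
R = 77798 (R = 180 + 2*197² = 180 + 2*38809 = 180 + 77618 = 77798)
T = 13994/2933 (T = -27988/(-5866) = -27988*(-1/5866) = 13994/2933 ≈ 4.7712)
T - R = 13994/2933 - 1*77798 = 13994/2933 - 77798 = -228167540/2933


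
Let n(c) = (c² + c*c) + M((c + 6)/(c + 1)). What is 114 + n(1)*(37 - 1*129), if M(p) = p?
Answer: -392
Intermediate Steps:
n(c) = 2*c² + (6 + c)/(1 + c) (n(c) = (c² + c*c) + (c + 6)/(c + 1) = (c² + c²) + (6 + c)/(1 + c) = 2*c² + (6 + c)/(1 + c))
114 + n(1)*(37 - 1*129) = 114 + ((6 + 1 + 2*1²*(1 + 1))/(1 + 1))*(37 - 1*129) = 114 + ((6 + 1 + 2*1*2)/2)*(37 - 129) = 114 + ((6 + 1 + 4)/2)*(-92) = 114 + ((½)*11)*(-92) = 114 + (11/2)*(-92) = 114 - 506 = -392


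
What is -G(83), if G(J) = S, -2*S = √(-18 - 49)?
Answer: I*√67/2 ≈ 4.0927*I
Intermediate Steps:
S = -I*√67/2 (S = -√(-18 - 49)/2 = -I*√67/2 ≈ -4.0927*I)
G(J) = -I*√67/2
-G(83) = -(-1)*I*√67/2 = I*√67/2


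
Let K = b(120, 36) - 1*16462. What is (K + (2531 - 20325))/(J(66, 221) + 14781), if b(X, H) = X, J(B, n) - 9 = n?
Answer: -2008/883 ≈ -2.2741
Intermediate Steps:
J(B, n) = 9 + n
K = -16342 (K = 120 - 1*16462 = 120 - 16462 = -16342)
(K + (2531 - 20325))/(J(66, 221) + 14781) = (-16342 + (2531 - 20325))/((9 + 221) + 14781) = (-16342 - 17794)/(230 + 14781) = -34136/15011 = -34136*1/15011 = -2008/883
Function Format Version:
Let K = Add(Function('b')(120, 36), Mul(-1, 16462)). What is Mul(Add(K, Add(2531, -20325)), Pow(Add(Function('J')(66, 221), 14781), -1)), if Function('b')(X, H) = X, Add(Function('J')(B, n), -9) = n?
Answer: Rational(-2008, 883) ≈ -2.2741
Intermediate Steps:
Function('J')(B, n) = Add(9, n)
K = -16342 (K = Add(120, Mul(-1, 16462)) = Add(120, -16462) = -16342)
Mul(Add(K, Add(2531, -20325)), Pow(Add(Function('J')(66, 221), 14781), -1)) = Mul(Add(-16342, Add(2531, -20325)), Pow(Add(Add(9, 221), 14781), -1)) = Mul(Add(-16342, -17794), Pow(Add(230, 14781), -1)) = Mul(-34136, Pow(15011, -1)) = Mul(-34136, Rational(1, 15011)) = Rational(-2008, 883)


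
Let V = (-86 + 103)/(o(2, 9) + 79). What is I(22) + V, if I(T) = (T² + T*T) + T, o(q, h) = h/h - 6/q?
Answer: 76247/77 ≈ 990.22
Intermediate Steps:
o(q, h) = 1 - 6/q
V = 17/77 (V = (-86 + 103)/((-6 + 2)/2 + 79) = 17/((½)*(-4) + 79) = 17/(-2 + 79) = 17/77 ≈ 0.22078)
I(T) = T + 2*T² (I(T) = (T² + T²) + T = 2*T² + T = T + 2*T²)
I(22) + V = 22*(1 + 2*22) + 17/77 = 22*(1 + 44) + 17/77 = 22*45 + 17/77 = 990 + 17/77 = 76247/77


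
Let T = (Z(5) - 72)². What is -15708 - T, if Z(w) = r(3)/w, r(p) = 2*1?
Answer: -520864/25 ≈ -20835.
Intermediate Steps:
r(p) = 2
Z(w) = 2/w
T = 128164/25 (T = (2/5 - 72)² = (2*(⅕) - 72)² = (⅖ - 72)² = (-358/5)² = 128164/25 ≈ 5126.6)
-15708 - T = -15708 - 1*128164/25 = -15708 - 128164/25 = -520864/25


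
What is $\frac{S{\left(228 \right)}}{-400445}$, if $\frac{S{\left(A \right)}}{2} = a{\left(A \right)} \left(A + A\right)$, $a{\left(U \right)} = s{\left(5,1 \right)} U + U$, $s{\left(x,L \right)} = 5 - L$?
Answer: $- \frac{207936}{80089} \approx -2.5963$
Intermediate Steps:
$a{\left(U \right)} = 5 U$ ($a{\left(U \right)} = \left(5 - 1\right) U + U = 4 U + U = 5 U$)
$S{\left(A \right)} = 20 A^{2}$ ($S{\left(A \right)} = 2 \cdot 5 A \left(A + A\right) = 2 \cdot 5 A 2 A = 2 \cdot 10 A^{2} = 20 A^{2}$)
$\frac{S{\left(228 \right)}}{-400445} = \frac{20 \cdot 228^{2}}{-400445} = 20 \cdot 51984 \left(- \frac{1}{400445}\right) = 1039680 \left(- \frac{1}{400445}\right) = - \frac{207936}{80089}$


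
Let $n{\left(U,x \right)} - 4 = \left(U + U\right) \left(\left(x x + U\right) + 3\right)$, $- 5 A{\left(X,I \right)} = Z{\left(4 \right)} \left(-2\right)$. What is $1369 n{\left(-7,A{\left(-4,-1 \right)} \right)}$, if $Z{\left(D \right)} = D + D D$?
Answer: $-1144484$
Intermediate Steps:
$Z{\left(D \right)} = D + D^{2}$
$A{\left(X,I \right)} = 8$ ($A{\left(X,I \right)} = - \frac{4 \left(1 + 4\right) \left(-2\right)}{5} = - \frac{4 \cdot 5 \left(-2\right)}{5} = - \frac{20 \left(-2\right)}{5} = \left(- \frac{1}{5}\right) \left(-40\right) = 8$)
$n{\left(U,x \right)} = 4 + 2 U \left(3 + U + x^{2}\right)$ ($n{\left(U,x \right)} = 4 + \left(U + U\right) \left(\left(x x + U\right) + 3\right) = 4 + 2 U \left(\left(x^{2} + U\right) + 3\right) = 4 + 2 U \left(\left(U + x^{2}\right) + 3\right) = 4 + 2 U \left(3 + U + x^{2}\right)$)
$1369 n{\left(-7,A{\left(-4,-1 \right)} \right)} = 1369 \left(4 + 2 \left(-7\right)^{2} + 6 \left(-7\right) + 2 \left(-7\right) 8^{2}\right) = 1369 \left(4 + 2 \cdot 49 - 42 + 2 \left(-7\right) 64\right) = 1369 \left(4 + 98 - 42 - 896\right) = 1369 \left(-836\right) = -1144484$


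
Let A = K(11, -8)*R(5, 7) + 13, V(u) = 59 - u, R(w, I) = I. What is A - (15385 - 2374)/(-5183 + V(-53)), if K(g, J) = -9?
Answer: -240539/5071 ≈ -47.434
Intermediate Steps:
A = -50 (A = -9*7 + 13 = -63 + 13 = -50)
A - (15385 - 2374)/(-5183 + V(-53)) = -50 - (15385 - 2374)/(-5183 + (59 - 1*(-53))) = -50 - 13011/(-5183 + (59 + 53)) = -50 - 13011/(-5183 + 112) = -50 - 13011/(-5071) = -50 - 13011*(-1)/5071 = -50 - 1*(-13011/5071) = -50 + 13011/5071 = -240539/5071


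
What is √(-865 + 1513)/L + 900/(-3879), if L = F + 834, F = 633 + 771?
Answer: -100/431 + 3*√2/373 ≈ -0.22064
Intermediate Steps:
F = 1404
L = 2238 (L = 1404 + 834 = 2238)
√(-865 + 1513)/L + 900/(-3879) = √(-865 + 1513)/2238 + 900/(-3879) = √648*(1/2238) + 900*(-1/3879) = (18*√2)*(1/2238) - 100/431 = 3*√2/373 - 100/431 = -100/431 + 3*√2/373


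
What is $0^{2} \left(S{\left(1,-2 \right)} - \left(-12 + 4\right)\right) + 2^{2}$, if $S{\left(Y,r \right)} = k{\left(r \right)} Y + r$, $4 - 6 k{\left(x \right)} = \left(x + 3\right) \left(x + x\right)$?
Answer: $4$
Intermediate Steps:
$k{\left(x \right)} = \frac{2}{3} - \frac{x \left(3 + x\right)}{3}$ ($k{\left(x \right)} = \frac{2}{3} - \frac{\left(x + 3\right) \left(x + x\right)}{6} = \frac{2}{3} - \frac{\left(3 + x\right) 2 x}{6} = \frac{2}{3} - \frac{2 x \left(3 + x\right)}{6} = \frac{2}{3} - \frac{x \left(3 + x\right)}{3}$)
$S{\left(Y,r \right)} = r + Y \left(\frac{2}{3} - r - \frac{r^{2}}{3}\right)$ ($S{\left(Y,r \right)} = \left(\frac{2}{3} - r - \frac{r^{2}}{3}\right) Y + r = Y \left(\frac{2}{3} - r - \frac{r^{2}}{3}\right) + r = r + Y \left(\frac{2}{3} - r - \frac{r^{2}}{3}\right)$)
$0^{2} \left(S{\left(1,-2 \right)} - \left(-12 + 4\right)\right) + 2^{2} = 0^{2} \left(\left(-2 - \frac{-2 + \left(-2\right)^{2} + 3 \left(-2\right)}{3}\right) - \left(-12 + 4\right)\right) + 2^{2} = 0 \left(\left(-2 - \frac{-2 + 4 - 6}{3}\right) - -8\right) + 4 = 0 \left(\left(-2 - \frac{1}{3} \left(-4\right)\right) + 8\right) + 4 = 0 \left(\left(-2 + \frac{4}{3}\right) + 8\right) + 4 = 0 \left(- \frac{2}{3} + 8\right) + 4 = 0 \cdot \frac{22}{3} + 4 = 0 + 4 = 4$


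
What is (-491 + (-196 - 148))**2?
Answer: 697225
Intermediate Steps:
(-491 + (-196 - 148))**2 = (-491 - 344)**2 = (-835)**2 = 697225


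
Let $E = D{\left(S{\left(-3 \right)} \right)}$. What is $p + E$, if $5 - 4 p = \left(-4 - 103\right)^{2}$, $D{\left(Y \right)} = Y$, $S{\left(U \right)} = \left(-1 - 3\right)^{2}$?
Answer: $-2845$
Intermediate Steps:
$S{\left(U \right)} = 16$ ($S{\left(U \right)} = \left(-4\right)^{2} = 16$)
$E = 16$
$p = -2861$ ($p = \frac{5}{4} - \frac{\left(-4 - 103\right)^{2}}{4} = \frac{5}{4} - \frac{\left(-107\right)^{2}}{4} = \frac{5}{4} - \frac{11449}{4} = -2861$)
$p + E = -2861 + 16 = -2845$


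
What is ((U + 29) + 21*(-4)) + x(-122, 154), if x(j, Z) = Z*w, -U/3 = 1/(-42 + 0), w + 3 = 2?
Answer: -2925/14 ≈ -208.93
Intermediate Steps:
w = -1 (w = -3 + 2 = -1)
U = 1/14 (U = -3/(-42 + 0) = -3/(-42) = -3*(-1/42) = 1/14 ≈ 0.071429)
x(j, Z) = -Z (x(j, Z) = Z*(-1) = -Z)
((U + 29) + 21*(-4)) + x(-122, 154) = ((1/14 + 29) + 21*(-4)) - 1*154 = (407/14 - 84) - 154 = -769/14 - 154 = -2925/14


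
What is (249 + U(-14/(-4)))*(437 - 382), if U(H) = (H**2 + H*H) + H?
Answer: 15235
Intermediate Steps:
U(H) = H + 2*H**2 (U(H) = (H**2 + H**2) + H = 2*H**2 + H = H + 2*H**2)
(249 + U(-14/(-4)))*(437 - 382) = (249 + (-14/(-4))*(1 + 2*(-14/(-4))))*(437 - 382) = (249 + (-14*(-1/4))*(1 + 2*(-14*(-1/4))))*55 = (249 + 7*(1 + 2*(7/2))/2)*55 = (249 + 7*(1 + 7)/2)*55 = (249 + (7/2)*8)*55 = (249 + 28)*55 = 277*55 = 15235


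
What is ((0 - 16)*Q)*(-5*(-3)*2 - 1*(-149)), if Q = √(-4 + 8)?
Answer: -5728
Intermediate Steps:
Q = 2 (Q = √4 = 2)
((0 - 16)*Q)*(-5*(-3)*2 - 1*(-149)) = ((0 - 16)*2)*(-5*(-3)*2 - 1*(-149)) = (-16*2)*(15*2 + 149) = -32*(30 + 149) = -32*179 = -5728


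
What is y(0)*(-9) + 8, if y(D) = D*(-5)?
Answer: 8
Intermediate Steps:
y(D) = -5*D
y(0)*(-9) + 8 = -5*0*(-9) + 8 = 0*(-9) + 8 = 0 + 8 = 8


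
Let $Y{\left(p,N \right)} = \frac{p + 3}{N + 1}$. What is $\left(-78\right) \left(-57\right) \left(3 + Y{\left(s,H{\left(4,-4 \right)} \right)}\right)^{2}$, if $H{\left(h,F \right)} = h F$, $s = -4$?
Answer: $\frac{1045304}{25} \approx 41812.0$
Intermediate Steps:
$H{\left(h,F \right)} = F h$
$Y{\left(p,N \right)} = \frac{3 + p}{1 + N}$
$\left(-78\right) \left(-57\right) \left(3 + Y{\left(s,H{\left(4,-4 \right)} \right)}\right)^{2} = \left(-78\right) \left(-57\right) \left(3 + \frac{3 - 4}{1 - 16}\right)^{2} = 4446 \left(3 + \frac{1}{1 - 16} \left(-1\right)\right)^{2} = 4446 \left(3 + \frac{1}{-15} \left(-1\right)\right)^{2} = 4446 \left(3 - - \frac{1}{15}\right)^{2} = 4446 \left(3 + \frac{1}{15}\right)^{2} = 4446 \left(\frac{46}{15}\right)^{2} = 4446 \cdot \frac{2116}{225} = \frac{1045304}{25}$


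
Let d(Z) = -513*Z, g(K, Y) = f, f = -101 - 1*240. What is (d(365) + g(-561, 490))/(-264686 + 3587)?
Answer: 187586/261099 ≈ 0.71845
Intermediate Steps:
f = -341 (f = -101 - 240 = -341)
g(K, Y) = -341
(d(365) + g(-561, 490))/(-264686 + 3587) = (-513*365 - 341)/(-264686 + 3587) = (-187245 - 341)/(-261099) = -187586*(-1/261099) = 187586/261099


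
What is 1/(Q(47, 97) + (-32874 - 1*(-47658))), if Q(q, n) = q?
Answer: 1/14831 ≈ 6.7426e-5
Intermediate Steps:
1/(Q(47, 97) + (-32874 - 1*(-47658))) = 1/(47 + (-32874 - 1*(-47658))) = 1/(47 + (-32874 + 47658)) = 1/(47 + 14784) = 1/14831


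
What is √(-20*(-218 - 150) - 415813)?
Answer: I*√408453 ≈ 639.1*I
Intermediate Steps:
√(-20*(-218 - 150) - 415813) = √(-20*(-368) - 415813) = √(7360 - 415813) = √(-408453) = I*√408453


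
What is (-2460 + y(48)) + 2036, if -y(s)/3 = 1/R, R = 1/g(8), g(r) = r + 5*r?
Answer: -568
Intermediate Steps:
g(r) = 6*r
R = 1/48 (R = 1/(6*8) = 1/48 ≈ 0.020833)
y(s) = -144 (y(s) = -3/1/48 = -3*48 = -144)
(-2460 + y(48)) + 2036 = (-2460 - 144) + 2036 = -2604 + 2036 = -568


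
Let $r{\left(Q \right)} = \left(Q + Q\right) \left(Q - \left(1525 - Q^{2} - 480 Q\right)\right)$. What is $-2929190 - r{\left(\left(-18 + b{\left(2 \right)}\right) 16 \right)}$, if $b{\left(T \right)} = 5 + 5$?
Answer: $-14886694$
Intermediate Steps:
$b{\left(T \right)} = 10$
$r{\left(Q \right)} = 2 Q \left(-1525 + Q^{2} + 481 Q\right)$ ($r{\left(Q \right)} = 2 Q \left(Q + \left(-1525 + Q^{2} + 480 Q\right)\right) = 2 Q \left(-1525 + Q^{2} + 481 Q\right)$)
$-2929190 - r{\left(\left(-18 + b{\left(2 \right)}\right) 16 \right)} = -2929190 - 2 \left(-18 + 10\right) 16 \left(-1525 + \left(\left(-18 + 10\right) 16\right)^{2} + 481 \left(-18 + 10\right) 16\right) = -2929190 - 2 \left(\left(-8\right) 16\right) \left(-1525 + \left(\left(-8\right) 16\right)^{2} + 481 \left(\left(-8\right) 16\right)\right) = -2929190 - 2 \left(-128\right) \left(-1525 + \left(-128\right)^{2} + 481 \left(-128\right)\right) = -2929190 - 2 \left(-128\right) \left(-1525 + 16384 - 61568\right) = -2929190 - 2 \left(-128\right) \left(-46709\right) = -2929190 - 11957504 = -14886694$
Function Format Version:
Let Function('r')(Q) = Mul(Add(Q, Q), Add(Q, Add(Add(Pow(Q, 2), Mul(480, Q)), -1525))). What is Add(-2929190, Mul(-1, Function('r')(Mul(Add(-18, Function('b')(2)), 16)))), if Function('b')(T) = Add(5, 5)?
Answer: -14886694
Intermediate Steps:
Function('b')(T) = 10
Function('r')(Q) = Mul(2, Q, Add(-1525, Pow(Q, 2), Mul(481, Q))) (Function('r')(Q) = Mul(Mul(2, Q), Add(Q, Add(-1525, Pow(Q, 2), Mul(480, Q)))) = Mul(Mul(2, Q), Add(-1525, Pow(Q, 2), Mul(481, Q))) = Mul(2, Q, Add(-1525, Pow(Q, 2), Mul(481, Q))))
Add(-2929190, Mul(-1, Function('r')(Mul(Add(-18, Function('b')(2)), 16)))) = Add(-2929190, Mul(-1, Mul(2, Mul(Add(-18, 10), 16), Add(-1525, Pow(Mul(Add(-18, 10), 16), 2), Mul(481, Mul(Add(-18, 10), 16)))))) = Add(-2929190, Mul(-1, Mul(2, Mul(-8, 16), Add(-1525, Pow(Mul(-8, 16), 2), Mul(481, Mul(-8, 16)))))) = Add(-2929190, Mul(-1, Mul(2, -128, Add(-1525, Pow(-128, 2), Mul(481, -128))))) = Add(-2929190, Mul(-1, Mul(2, -128, Add(-1525, 16384, -61568)))) = Add(-2929190, Mul(-1, Mul(2, -128, -46709))) = Add(-2929190, Mul(-1, 11957504)) = Add(-2929190, -11957504) = -14886694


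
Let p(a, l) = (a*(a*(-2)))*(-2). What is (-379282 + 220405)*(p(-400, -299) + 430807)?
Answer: -170126603739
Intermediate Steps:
p(a, l) = 4*a² (p(a, l) = (a*(-2*a))*(-2) = -2*a²*(-2) = 4*a²)
(-379282 + 220405)*(p(-400, -299) + 430807) = (-379282 + 220405)*(4*(-400)² + 430807) = -158877*(4*160000 + 430807) = -158877*(640000 + 430807) = -158877*1070807 = -170126603739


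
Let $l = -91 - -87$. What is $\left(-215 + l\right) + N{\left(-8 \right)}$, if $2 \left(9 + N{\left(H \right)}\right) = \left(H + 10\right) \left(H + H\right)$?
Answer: $-244$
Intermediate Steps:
$l = -4$ ($l = -91 + 87 = -4$)
$N{\left(H \right)} = -9 + H \left(10 + H\right)$ ($N{\left(H \right)} = -9 + \frac{\left(H + 10\right) \left(H + H\right)}{2} = -9 + \frac{\left(10 + H\right) 2 H}{2} = -9 + \frac{2 H \left(10 + H\right)}{2} = -9 + H \left(10 + H\right)$)
$\left(-215 + l\right) + N{\left(-8 \right)} = \left(-215 - 4\right) + \left(-9 + \left(-8\right)^{2} + 10 \left(-8\right)\right) = -219 - 25 = -244$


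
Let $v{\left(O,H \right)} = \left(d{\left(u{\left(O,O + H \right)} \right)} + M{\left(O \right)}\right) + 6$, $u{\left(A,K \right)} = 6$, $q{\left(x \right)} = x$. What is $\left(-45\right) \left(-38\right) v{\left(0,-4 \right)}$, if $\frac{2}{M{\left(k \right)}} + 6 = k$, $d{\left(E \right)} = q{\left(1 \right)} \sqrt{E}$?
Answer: $9690 + 1710 \sqrt{6} \approx 13879.0$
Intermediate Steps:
$d{\left(E \right)} = \sqrt{E}$ ($d{\left(E \right)} = 1 \sqrt{E} = \sqrt{E}$)
$M{\left(k \right)} = \frac{2}{-6 + k}$
$v{\left(O,H \right)} = 6 + \sqrt{6} + \frac{2}{-6 + O}$ ($v{\left(O,H \right)} = \left(\sqrt{6} + \frac{2}{-6 + O}\right) + 6 = 6 + \sqrt{6} + \frac{2}{-6 + O}$)
$\left(-45\right) \left(-38\right) v{\left(0,-4 \right)} = \left(-45\right) \left(-38\right) \frac{2 + \left(-6 + 0\right) \left(6 + \sqrt{6}\right)}{-6 + 0} = 1710 \frac{2 - 6 \left(6 + \sqrt{6}\right)}{-6} = 1710 \left(- \frac{2 - \left(36 + 6 \sqrt{6}\right)}{6}\right) = 1710 \left(- \frac{-34 - 6 \sqrt{6}}{6}\right) = 1710 \left(\frac{17}{3} + \sqrt{6}\right) = 9690 + 1710 \sqrt{6}$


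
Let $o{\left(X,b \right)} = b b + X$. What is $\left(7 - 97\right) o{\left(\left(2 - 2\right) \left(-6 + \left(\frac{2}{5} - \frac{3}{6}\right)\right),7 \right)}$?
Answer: $-4410$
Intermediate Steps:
$o{\left(X,b \right)} = X + b^{2}$ ($o{\left(X,b \right)} = b^{2} + X = X + b^{2}$)
$\left(7 - 97\right) o{\left(\left(2 - 2\right) \left(-6 + \left(\frac{2}{5} - \frac{3}{6}\right)\right),7 \right)} = \left(7 - 97\right) \left(\left(2 - 2\right) \left(-6 + \left(\frac{2}{5} - \frac{3}{6}\right)\right) + 7^{2}\right) = - 90 \left(0 \left(-6 + \left(2 \cdot \frac{1}{5} - \frac{1}{2}\right)\right) + 49\right) = - 90 \left(0 \left(-6 + \left(\frac{2}{5} - \frac{1}{2}\right)\right) + 49\right) = - 90 \left(0 \left(-6 - \frac{1}{10}\right) + 49\right) = - 90 \left(0 \left(- \frac{61}{10}\right) + 49\right) = - 90 \left(0 + 49\right) = \left(-90\right) 49 = -4410$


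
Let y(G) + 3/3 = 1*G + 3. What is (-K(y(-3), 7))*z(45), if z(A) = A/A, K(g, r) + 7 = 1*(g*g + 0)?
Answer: 6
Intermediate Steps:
y(G) = 2 + G (y(G) = -1 + (1*G + 3) = -1 + (G + 3) = -1 + (3 + G) = 2 + G)
K(g, r) = -7 + g² (K(g, r) = -7 + 1*(g*g + 0) = -7 + 1*(g² + 0) = -7 + 1*g² = -7 + g²)
z(A) = 1
(-K(y(-3), 7))*z(45) = -(-7 + (2 - 3)²)*1 = -(-7 + (-1)²)*1 = -(-7 + 1)*1 = -1*(-6)*1 = 6*1 = 6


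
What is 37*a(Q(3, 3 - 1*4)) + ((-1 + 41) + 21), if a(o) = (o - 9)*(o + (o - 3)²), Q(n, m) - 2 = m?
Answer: -1419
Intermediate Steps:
Q(n, m) = 2 + m
a(o) = (-9 + o)*(o + (-3 + o)²)
37*a(Q(3, 3 - 1*4)) + ((-1 + 41) + 21) = 37*(-81 + (2 + (3 - 1*4))³ - 14*(2 + (3 - 1*4))² + 54*(2 + (3 - 1*4))) + ((-1 + 41) + 21) = 37*(-81 + (2 + (3 - 4))³ - 14*(2 + (3 - 4))² + 54*(2 + (3 - 4))) + (40 + 21) = 37*(-81 + (2 - 1)³ - 14*(2 - 1)² + 54*(2 - 1)) + 61 = 37*(-81 + 1³ - 14*1² + 54*1) + 61 = 37*(-81 + 1 - 14*1 + 54) + 61 = 37*(-81 + 1 - 14 + 54) + 61 = 37*(-40) + 61 = -1480 + 61 = -1419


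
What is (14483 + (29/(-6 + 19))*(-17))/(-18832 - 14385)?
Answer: -187786/431821 ≈ -0.43487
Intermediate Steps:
(14483 + (29/(-6 + 19))*(-17))/(-18832 - 14385) = (14483 + (29/13)*(-17))/(-33217) = (14483 + (29*(1/13))*(-17))*(-1/33217) = (14483 + (29/13)*(-17))*(-1/33217) = (14483 - 493/13)*(-1/33217) = (187786/13)*(-1/33217) = -187786/431821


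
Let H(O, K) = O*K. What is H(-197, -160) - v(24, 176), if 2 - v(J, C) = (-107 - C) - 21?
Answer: 31214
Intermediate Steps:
v(J, C) = 130 + C (v(J, C) = 2 - ((-107 - C) - 21) = 2 - (-128 - C) = 2 + (128 + C) = 130 + C)
H(O, K) = K*O
H(-197, -160) - v(24, 176) = -160*(-197) - (130 + 176) = 31520 - 1*306 = 31520 - 306 = 31214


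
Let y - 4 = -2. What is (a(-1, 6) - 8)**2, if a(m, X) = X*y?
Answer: 16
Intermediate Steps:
y = 2 (y = 4 - 2 = 2)
a(m, X) = 2*X (a(m, X) = X*2 = 2*X)
(a(-1, 6) - 8)**2 = (2*6 - 8)**2 = (12 - 8)**2 = 4**2 = 16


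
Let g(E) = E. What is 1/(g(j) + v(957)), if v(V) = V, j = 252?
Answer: 1/1209 ≈ 0.00082713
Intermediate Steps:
1/(g(j) + v(957)) = 1/(252 + 957) = 1/1209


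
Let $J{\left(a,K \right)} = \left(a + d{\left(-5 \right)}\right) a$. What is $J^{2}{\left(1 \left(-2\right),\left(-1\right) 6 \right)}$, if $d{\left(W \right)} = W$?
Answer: $196$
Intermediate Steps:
$J{\left(a,K \right)} = a \left(-5 + a\right)$ ($J{\left(a,K \right)} = \left(a - 5\right) a = \left(-5 + a\right) a = a \left(-5 + a\right)$)
$J^{2}{\left(1 \left(-2\right),\left(-1\right) 6 \right)} = \left(1 \left(-2\right) \left(-5 + 1 \left(-2\right)\right)\right)^{2} = \left(- 2 \left(-5 - 2\right)\right)^{2} = \left(\left(-2\right) \left(-7\right)\right)^{2} = 14^{2} = 196$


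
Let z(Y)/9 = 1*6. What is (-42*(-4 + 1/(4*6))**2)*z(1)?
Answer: -568575/16 ≈ -35536.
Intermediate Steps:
z(Y) = 54 (z(Y) = 9*(1*6) = 9*6 = 54)
(-42*(-4 + 1/(4*6))**2)*z(1) = -42*(-4 + 1/(4*6))**2*54 = -42*(-4 + 1/24)**2*54 = -42*(-95/24)**2*54 = -42*9025/576*54 = -63175/96*54 = -568575/16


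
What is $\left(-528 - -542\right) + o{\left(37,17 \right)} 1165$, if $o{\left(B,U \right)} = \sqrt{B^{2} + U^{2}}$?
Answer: $14 + 1165 \sqrt{1658} \approx 47451.0$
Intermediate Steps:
$\left(-528 - -542\right) + o{\left(37,17 \right)} 1165 = \left(-528 - -542\right) + \sqrt{37^{2} + 17^{2}} \cdot 1165 = \left(-528 + 542\right) + \sqrt{1369 + 289} \cdot 1165 = 14 + \sqrt{1658} \cdot 1165 = 14 + 1165 \sqrt{1658}$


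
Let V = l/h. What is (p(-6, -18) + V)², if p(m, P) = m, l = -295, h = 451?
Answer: 9006001/203401 ≈ 44.277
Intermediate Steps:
V = -295/451 ≈ -0.65410
(p(-6, -18) + V)² = (-6 - 295/451)² = (-3001/451)² = 9006001/203401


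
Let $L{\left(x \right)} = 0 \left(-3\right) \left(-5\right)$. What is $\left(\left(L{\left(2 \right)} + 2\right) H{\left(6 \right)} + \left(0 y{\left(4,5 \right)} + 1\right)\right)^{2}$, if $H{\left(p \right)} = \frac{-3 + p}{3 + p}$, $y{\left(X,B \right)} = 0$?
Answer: $\frac{25}{9} \approx 2.7778$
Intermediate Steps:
$L{\left(x \right)} = 0$ ($L{\left(x \right)} = 0 \left(-5\right) = 0$)
$H{\left(p \right)} = \frac{-3 + p}{3 + p}$
$\left(\left(L{\left(2 \right)} + 2\right) H{\left(6 \right)} + \left(0 y{\left(4,5 \right)} + 1\right)\right)^{2} = \left(\left(0 + 2\right) \frac{-3 + 6}{3 + 6} + \left(0 \cdot 0 + 1\right)\right)^{2} = \left(2 \cdot \frac{1}{9} \cdot 3 + \left(0 + 1\right)\right)^{2} = \left(2 \cdot \frac{1}{9} \cdot 3 + 1\right)^{2} = \left(2 \cdot \frac{1}{3} + 1\right)^{2} = \left(\frac{2}{3} + 1\right)^{2} = \left(\frac{5}{3}\right)^{2} = \frac{25}{9}$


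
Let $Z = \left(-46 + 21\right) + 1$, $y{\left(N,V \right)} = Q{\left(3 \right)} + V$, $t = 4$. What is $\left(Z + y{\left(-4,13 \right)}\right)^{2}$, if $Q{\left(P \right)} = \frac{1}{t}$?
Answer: $\frac{1849}{16} \approx 115.56$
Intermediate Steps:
$Q{\left(P \right)} = \frac{1}{4}$
$y{\left(N,V \right)} = \frac{1}{4} + V$
$Z = -24$ ($Z = -25 + 1 = -24$)
$\left(Z + y{\left(-4,13 \right)}\right)^{2} = \left(-24 + \left(\frac{1}{4} + 13\right)\right)^{2} = \left(-24 + \frac{53}{4}\right)^{2} = \left(- \frac{43}{4}\right)^{2} = \frac{1849}{16}$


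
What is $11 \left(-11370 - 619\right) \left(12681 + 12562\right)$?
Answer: $-3329021597$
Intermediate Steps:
$11 \left(-11370 - 619\right) \left(12681 + 12562\right) = 11 \left(\left(-11989\right) 25243\right) = 11 \left(-302638327\right) = -3329021597$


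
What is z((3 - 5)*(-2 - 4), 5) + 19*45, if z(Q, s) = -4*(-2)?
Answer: 863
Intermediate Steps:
z(Q, s) = 8
z((3 - 5)*(-2 - 4), 5) + 19*45 = 8 + 19*45 = 8 + 855 = 863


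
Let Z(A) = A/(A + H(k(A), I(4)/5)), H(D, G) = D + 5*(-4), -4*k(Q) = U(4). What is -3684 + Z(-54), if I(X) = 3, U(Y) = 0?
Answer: -136281/37 ≈ -3683.3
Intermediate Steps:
k(Q) = 0 (k(Q) = -1/4*0 = 0)
H(D, G) = -20 + D (H(D, G) = D - 20 = -20 + D)
Z(A) = A/(-20 + A) (Z(A) = A/(A + (-20 + 0)) = A/(A - 20) = A/(-20 + A))
-3684 + Z(-54) = -3684 - 54/(-20 - 54) = -3684 - 54/(-74) = -3684 - 54*(-1/74) = -3684 + 27/37 = -136281/37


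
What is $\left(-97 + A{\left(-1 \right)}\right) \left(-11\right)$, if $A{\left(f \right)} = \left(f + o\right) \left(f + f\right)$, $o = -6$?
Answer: $913$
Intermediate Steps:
$A{\left(f \right)} = 2 f \left(-6 + f\right)$ ($A{\left(f \right)} = \left(f - 6\right) \left(f + f\right) = \left(-6 + f\right) 2 f = 2 f \left(-6 + f\right)$)
$\left(-97 + A{\left(-1 \right)}\right) \left(-11\right) = \left(-97 + 2 \left(-1\right) \left(-6 - 1\right)\right) \left(-11\right) = \left(-97 + 2 \left(-1\right) \left(-7\right)\right) \left(-11\right) = \left(-97 + 14\right) \left(-11\right) = \left(-83\right) \left(-11\right) = 913$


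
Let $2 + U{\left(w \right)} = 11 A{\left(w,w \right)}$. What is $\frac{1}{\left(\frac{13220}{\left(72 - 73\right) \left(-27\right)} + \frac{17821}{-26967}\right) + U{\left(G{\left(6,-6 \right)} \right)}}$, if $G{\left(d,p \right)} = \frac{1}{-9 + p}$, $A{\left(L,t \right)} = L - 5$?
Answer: $\frac{1213515}{523310689} \approx 0.0023189$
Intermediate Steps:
$A{\left(L,t \right)} = -5 + L$
$U{\left(w \right)} = -57 + 11 w$ ($U{\left(w \right)} = -2 + 11 \left(-5 + w\right) = -2 + \left(-55 + 11 w\right) = -57 + 11 w$)
$\frac{1}{\left(\frac{13220}{\left(72 - 73\right) \left(-27\right)} + \frac{17821}{-26967}\right) + U{\left(G{\left(6,-6 \right)} \right)}} = \frac{1}{\left(\frac{13220}{\left(72 - 73\right) \left(-27\right)} + \frac{17821}{-26967}\right) - \left(57 - \frac{11}{-9 - 6}\right)} = \frac{1}{\left(\frac{13220}{\left(-1\right) \left(-27\right)} + 17821 \left(- \frac{1}{26967}\right)\right) - \left(57 - \frac{11}{-15}\right)} = \frac{1}{\left(\frac{13220}{27} - \frac{17821}{26967}\right) + \left(-57 + 11 \left(- \frac{1}{15}\right)\right)} = \frac{1}{\left(13220 \cdot \frac{1}{27} - \frac{17821}{26967}\right) - \frac{866}{15}} = \frac{1}{\left(\frac{13220}{27} - \frac{17821}{26967}\right) - \frac{866}{15}} = \frac{1}{\frac{118674191}{242703} - \frac{866}{15}} = \frac{1}{\frac{523310689}{1213515}} = \frac{1213515}{523310689}$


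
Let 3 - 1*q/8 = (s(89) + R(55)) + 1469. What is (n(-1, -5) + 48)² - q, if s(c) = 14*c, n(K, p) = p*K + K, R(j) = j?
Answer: 24840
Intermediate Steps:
n(K, p) = K + K*p (n(K, p) = K*p + K = K + K*p)
q = -22136 (q = 24 - 8*((14*89 + 55) + 1469) = 24 - 8*((1246 + 55) + 1469) = 24 - 8*(1301 + 1469) = 24 - 8*2770 = 24 - 22160 = -22136)
(n(-1, -5) + 48)² - q = (-(1 - 5) + 48)² - 1*(-22136) = (-1*(-4) + 48)² + 22136 = (4 + 48)² + 22136 = 52² + 22136 = 2704 + 22136 = 24840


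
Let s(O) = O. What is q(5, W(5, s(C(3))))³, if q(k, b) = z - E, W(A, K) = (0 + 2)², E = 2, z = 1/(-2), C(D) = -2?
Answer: -125/8 ≈ -15.625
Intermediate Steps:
z = -½ (z = 1*(-½) = -½ ≈ -0.50000)
W(A, K) = 4 (W(A, K) = 2² = 4)
q(k, b) = -5/2 (q(k, b) = -½ - 1*2 = -½ - 2 = -5/2)
q(5, W(5, s(C(3))))³ = (-5/2)³ = -125/8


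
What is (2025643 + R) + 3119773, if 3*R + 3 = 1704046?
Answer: 17140291/3 ≈ 5.7134e+6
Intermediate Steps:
R = 1704043/3 (R = -1 + (⅓)*1704046 = -1 + 1704046/3 = 1704043/3 ≈ 5.6801e+5)
(2025643 + R) + 3119773 = (2025643 + 1704043/3) + 3119773 = 7780972/3 + 3119773 = 17140291/3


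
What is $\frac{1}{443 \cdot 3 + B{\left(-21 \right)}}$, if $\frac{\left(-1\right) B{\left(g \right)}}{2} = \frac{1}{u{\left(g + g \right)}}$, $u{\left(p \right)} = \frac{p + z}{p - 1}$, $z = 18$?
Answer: $\frac{12}{15905} \approx 0.00075448$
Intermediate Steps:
$u{\left(p \right)} = \frac{18 + p}{-1 + p}$ ($u{\left(p \right)} = \frac{p + 18}{p - 1} = \frac{18 + p}{-1 + p}$)
$B{\left(g \right)} = - \frac{2 \left(-1 + 2 g\right)}{18 + 2 g}$ ($B{\left(g \right)} = - \frac{2}{\frac{1}{-1 + \left(g + g\right)} \left(18 + \left(g + g\right)\right)} = - \frac{2}{\frac{1}{-1 + 2 g} \left(18 + 2 g\right)} = - 2 \frac{-1 + 2 g}{18 + 2 g} = - \frac{2 \left(-1 + 2 g\right)}{18 + 2 g}$)
$\frac{1}{443 \cdot 3 + B{\left(-21 \right)}} = \frac{1}{443 \cdot 3 + \frac{1 - -42}{9 - 21}} = \frac{1}{1329 + \frac{1 + 42}{-12}} = \frac{1}{1329 - \frac{43}{12}} = \frac{1}{\frac{15905}{12}} = \frac{12}{15905}$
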